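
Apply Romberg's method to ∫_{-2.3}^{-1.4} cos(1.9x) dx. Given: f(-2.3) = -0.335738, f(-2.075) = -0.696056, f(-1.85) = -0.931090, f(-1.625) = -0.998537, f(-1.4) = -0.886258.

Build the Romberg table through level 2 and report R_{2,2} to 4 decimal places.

-0.7395

R_{0,0} (trapezoid, 1 panel, h=0.9000): -0.549898
R_{1,0} (trapezoid, 2 panels, h=0.4500): -0.693940
R_{2,0} (trapezoid, 4 panels, h=0.2250): -0.728253
R_{1,1} = -0.693940 + (-0.693940 − (-0.549898))/3 = -0.741954
R_{2,1} = -0.728253 + (-0.728253 − (-0.693940))/3 = -0.739691
R_{2,2} = -0.739691 + (-0.739691 − (-0.741954))/15 = -0.739540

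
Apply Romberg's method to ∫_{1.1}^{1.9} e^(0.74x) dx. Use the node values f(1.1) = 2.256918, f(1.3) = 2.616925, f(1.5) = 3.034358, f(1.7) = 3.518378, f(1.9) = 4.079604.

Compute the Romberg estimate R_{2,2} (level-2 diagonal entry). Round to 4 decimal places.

2.4631

R_{0,0} (trapezoid, 1 panel, h=0.8000): 2.534609
R_{1,0} (trapezoid, 2 panels, h=0.4000): 2.481048
R_{2,0} (trapezoid, 4 panels, h=0.2000): 2.467584
R_{1,1} = 2.481048 + (2.481048 − 2.534609)/3 = 2.463194
R_{2,1} = 2.467584 + (2.467584 − 2.481048)/3 = 2.463096
R_{2,2} = 2.463096 + (2.463096 − 2.463194)/15 = 2.463089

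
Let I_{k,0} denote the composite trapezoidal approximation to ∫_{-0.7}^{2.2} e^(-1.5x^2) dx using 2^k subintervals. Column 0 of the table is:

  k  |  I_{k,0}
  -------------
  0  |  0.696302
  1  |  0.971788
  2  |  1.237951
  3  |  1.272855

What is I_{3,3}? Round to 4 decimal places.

1.2807

I_{1,1} = 0.971788 + (0.971788 − 0.696302)/3 = 1.063617
I_{2,1} = (4·1.237951 − 0.971788) / 3 = 1.326672
I_{3,1} = 1.272855 + (1.272855 − 1.237951)/3 = 1.284490
I_{2,2} = 1.326672 + (1.326672 − 1.063617)/15 = 1.344209
I_{3,2} = 1.284490 + (1.284490 − 1.326672)/15 = 1.281678
I_{3,3} = (64·1.281678 − 1.344209) / 63 = 1.280685
(Column j=1 coincides with Simpson's rule on the same nodes.)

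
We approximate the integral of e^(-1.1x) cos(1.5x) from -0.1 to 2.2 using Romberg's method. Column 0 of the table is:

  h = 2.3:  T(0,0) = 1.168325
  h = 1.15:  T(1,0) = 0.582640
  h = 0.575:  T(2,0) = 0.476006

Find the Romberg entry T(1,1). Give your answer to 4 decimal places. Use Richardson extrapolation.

0.3874

Richardson extrapolation on the trapezoidal column (denominator 4−1=3):
T(1,1) = 0.582640 + (0.582640 − 1.168325)/3 = 0.387412
(Column j=1 coincides with Simpson's rule on the same nodes.)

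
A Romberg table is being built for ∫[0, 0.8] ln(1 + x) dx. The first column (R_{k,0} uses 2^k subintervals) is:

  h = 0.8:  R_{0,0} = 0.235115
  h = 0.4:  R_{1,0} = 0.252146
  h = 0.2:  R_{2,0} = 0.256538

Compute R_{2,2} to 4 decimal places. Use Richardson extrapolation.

0.2580

R_{1,1} = 0.252146 + (0.252146 − 0.235115)/3 = 0.257823
R_{2,1} = (4·0.256538 − 0.252146) / 3 = 0.258002
R_{2,2} = (16·0.258002 − 0.257823) / 15 = 0.258014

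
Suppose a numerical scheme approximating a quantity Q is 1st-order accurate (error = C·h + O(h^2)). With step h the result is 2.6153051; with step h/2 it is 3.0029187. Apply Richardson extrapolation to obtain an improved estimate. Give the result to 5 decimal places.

Extrapolated value = (2·A(h/2) − A(h)) / (2 − 1)
= (2·3.0029187 − 2.6153051) / 1
= 3.3905323 / 1 = 3.3905323

3.39053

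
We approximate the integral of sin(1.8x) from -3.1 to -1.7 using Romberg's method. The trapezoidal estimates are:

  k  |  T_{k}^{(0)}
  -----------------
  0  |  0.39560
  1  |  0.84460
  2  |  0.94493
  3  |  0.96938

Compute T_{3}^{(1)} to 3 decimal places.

0.978

T_{3}^{(1)} = 0.96938 + (0.96938 − 0.94493)/3 = 0.97753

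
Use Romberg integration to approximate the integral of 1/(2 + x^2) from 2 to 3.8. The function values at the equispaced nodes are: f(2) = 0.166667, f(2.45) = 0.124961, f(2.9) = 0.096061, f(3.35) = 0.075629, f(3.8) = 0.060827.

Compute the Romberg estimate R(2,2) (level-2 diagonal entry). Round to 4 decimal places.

0.1833

R(0,0) (trapezoid, 1 panel, h=1.8000): 0.204745
R(1,0) (trapezoid, 2 panels, h=0.9000): 0.188827
R(2,0) (trapezoid, 4 panels, h=0.4500): 0.184679
R(1,1) = 0.188827 + (0.188827 − 0.204745)/3 = 0.183521
R(2,1) = 0.184679 + (0.184679 − 0.188827)/3 = 0.183296
R(2,2) = 0.183296 + (0.183296 − 0.183521)/15 = 0.183281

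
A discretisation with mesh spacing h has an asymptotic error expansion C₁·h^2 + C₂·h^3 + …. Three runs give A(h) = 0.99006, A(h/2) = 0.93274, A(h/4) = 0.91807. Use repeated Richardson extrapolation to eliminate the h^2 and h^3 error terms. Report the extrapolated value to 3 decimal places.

0.913

First eliminate the h^2 term (factor 2^2 = 4):
  B₁ = (4·0.93274 − 0.99006)/3 = 0.91363
  B₂ = (4·0.91807 − 0.93274)/3 = 0.91318
Then eliminate the h^3 term (factor 2^3 = 8):
  (8·0.91318 − 0.91363)/7 = 0.91312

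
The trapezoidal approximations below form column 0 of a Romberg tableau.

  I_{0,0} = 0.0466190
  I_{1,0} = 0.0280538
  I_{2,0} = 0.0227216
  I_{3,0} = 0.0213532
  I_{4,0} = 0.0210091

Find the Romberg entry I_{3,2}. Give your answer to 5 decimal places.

0.02089

I_{2,1} = (4·0.0227216 − 0.0280538) / 3 = 0.0209442
I_{3,1} = 0.0213532 + (0.0213532 − 0.0227216)/3 = 0.0208971
I_{3,2} = (16·0.0208971 − 0.0209442) / 15 = 0.0208940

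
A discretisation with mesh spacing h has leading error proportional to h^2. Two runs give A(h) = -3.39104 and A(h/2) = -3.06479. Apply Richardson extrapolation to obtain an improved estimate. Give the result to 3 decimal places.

-2.956

Extrapolated value = (4·A(h/2) − A(h)) / (4 − 1)
= (4·(-3.06479) − (-3.39104)) / 3
= -8.86812 / 3 = -2.95604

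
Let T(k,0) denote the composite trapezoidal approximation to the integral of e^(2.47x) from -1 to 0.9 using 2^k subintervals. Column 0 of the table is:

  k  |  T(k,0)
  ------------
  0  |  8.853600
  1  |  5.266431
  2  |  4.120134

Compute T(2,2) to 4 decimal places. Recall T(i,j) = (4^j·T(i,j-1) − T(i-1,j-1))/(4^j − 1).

Richardson extrapolation on the trapezoidal column (denominator 4−1=3):
T(1,1) = (4·5.266431 − 8.853600) / 3 = 4.070708
T(2,1) = 4.120134 + (4.120134 − 5.266431)/3 = 3.738035
T(2,2) = 3.738035 + (3.738035 − 4.070708)/15 = 3.715857

3.7159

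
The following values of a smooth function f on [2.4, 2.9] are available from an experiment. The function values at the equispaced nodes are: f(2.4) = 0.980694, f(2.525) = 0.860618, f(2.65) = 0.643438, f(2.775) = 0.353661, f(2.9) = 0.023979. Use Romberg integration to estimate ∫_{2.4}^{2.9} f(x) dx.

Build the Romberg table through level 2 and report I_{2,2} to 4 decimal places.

I_{0,0} (trapezoid, 1 panel, h=0.5000): 0.251168
I_{1,0} (trapezoid, 2 panels, h=0.2500): 0.286444
I_{2,0} (trapezoid, 4 panels, h=0.1250): 0.295007
I_{1,1} = 0.286444 + (0.286444 − 0.251168)/3 = 0.298203
I_{2,1} = 0.295007 + (0.295007 − 0.286444)/3 = 0.297861
I_{2,2} = 0.297861 + (0.297861 − 0.298203)/15 = 0.297838

0.2978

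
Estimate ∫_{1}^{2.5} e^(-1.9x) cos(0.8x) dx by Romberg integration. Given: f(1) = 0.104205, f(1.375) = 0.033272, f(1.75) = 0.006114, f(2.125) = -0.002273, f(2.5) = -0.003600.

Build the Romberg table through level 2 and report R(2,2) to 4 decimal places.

R(0,0) (trapezoid, 1 panel, h=1.5000): 0.075454
R(1,0) (trapezoid, 2 panels, h=0.7500): 0.042312
R(2,0) (trapezoid, 4 panels, h=0.3750): 0.032781
R(1,1) = 0.042312 + (0.042312 − 0.075454)/3 = 0.031265
R(2,1) = 0.032781 + (0.032781 − 0.042312)/3 = 0.029604
R(2,2) = 0.029604 + (0.029604 − 0.031265)/15 = 0.029493

0.0295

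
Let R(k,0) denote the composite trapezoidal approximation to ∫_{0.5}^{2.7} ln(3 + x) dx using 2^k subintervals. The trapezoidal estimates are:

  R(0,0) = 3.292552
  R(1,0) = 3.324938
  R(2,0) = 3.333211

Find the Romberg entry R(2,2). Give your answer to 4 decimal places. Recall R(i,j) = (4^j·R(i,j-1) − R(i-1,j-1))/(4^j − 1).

Richardson extrapolation on the trapezoidal column (denominator 4−1=3):
R(1,1) = 3.324938 + (3.324938 − 3.292552)/3 = 3.335733
R(2,1) = 3.333211 + (3.333211 − 3.324938)/3 = 3.335969
R(2,2) = 3.335969 + (3.335969 − 3.335733)/15 = 3.335985

3.3360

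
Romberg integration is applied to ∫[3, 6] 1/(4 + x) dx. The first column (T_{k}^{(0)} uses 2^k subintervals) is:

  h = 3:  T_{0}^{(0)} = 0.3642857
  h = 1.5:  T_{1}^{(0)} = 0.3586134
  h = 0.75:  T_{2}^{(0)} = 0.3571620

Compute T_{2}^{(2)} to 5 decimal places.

Richardson extrapolation on the trapezoidal column (denominator 4−1=3):
T_{1}^{(1)} = 0.3586134 + (0.3586134 − 0.3642857)/3 = 0.3567226
T_{2}^{(1)} = (4·0.3571620 − 0.3586134) / 3 = 0.3566782
T_{2}^{(2)} = 0.3566782 + (0.3566782 − 0.3567226)/15 = 0.3566752

0.35668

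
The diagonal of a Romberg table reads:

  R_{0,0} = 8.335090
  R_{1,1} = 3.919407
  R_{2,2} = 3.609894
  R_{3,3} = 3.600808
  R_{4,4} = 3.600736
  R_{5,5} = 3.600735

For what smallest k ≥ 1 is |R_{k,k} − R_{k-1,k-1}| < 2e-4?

|R_{1,1} − R_{0,0}| = 4.415683 ≥ 2e-4
|R_{2,2} − R_{1,1}| = 0.309513 ≥ 2e-4
|R_{3,3} − R_{2,2}| = 0.009086 ≥ 2e-4
|R_{4,4} − R_{3,3}| = 0.000072 < 2e-4

k = 4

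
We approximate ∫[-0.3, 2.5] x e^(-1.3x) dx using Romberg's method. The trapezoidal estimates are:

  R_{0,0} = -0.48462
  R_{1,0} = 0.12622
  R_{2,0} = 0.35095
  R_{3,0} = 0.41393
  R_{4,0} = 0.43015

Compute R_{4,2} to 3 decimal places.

Richardson extrapolation on the trapezoidal column (denominator 4−1=3):
R_{3,1} = (4·0.41393 − 0.35095) / 3 = 0.43492
R_{4,1} = (4·0.43015 − 0.41393) / 3 = 0.43556
R_{4,2} = (16·0.43556 − 0.43492) / 15 = 0.43560
(Column j=1 coincides with Simpson's rule on the same nodes.)

0.436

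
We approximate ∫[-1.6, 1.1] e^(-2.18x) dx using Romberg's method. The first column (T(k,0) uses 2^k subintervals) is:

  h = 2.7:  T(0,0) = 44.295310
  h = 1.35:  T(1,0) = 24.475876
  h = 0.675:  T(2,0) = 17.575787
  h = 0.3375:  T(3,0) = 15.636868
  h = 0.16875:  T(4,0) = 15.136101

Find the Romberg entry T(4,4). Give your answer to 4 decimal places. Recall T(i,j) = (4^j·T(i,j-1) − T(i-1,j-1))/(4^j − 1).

14.9677

T(1,1) = 24.475876 + (24.475876 − 44.295310)/3 = 17.869398
T(2,1) = 17.575787 + (17.575787 − 24.475876)/3 = 15.275757
T(3,1) = 15.636868 + (15.636868 − 17.575787)/3 = 14.990562
T(4,1) = (4·15.136101 − 15.636868) / 3 = 14.969179
T(2,2) = 15.275757 + (15.275757 − 17.869398)/15 = 15.102848
T(3,2) = (16·14.990562 − 15.275757) / 15 = 14.971549
T(4,2) = (16·14.969179 − 14.990562) / 15 = 14.967753
T(3,3) = 14.971549 + (14.971549 − 15.102848)/63 = 14.969465
T(4,3) = 14.967753 + (14.967753 − 14.971549)/63 = 14.967693
T(4,4) = (256·14.967693 − 14.969465) / 255 = 14.967686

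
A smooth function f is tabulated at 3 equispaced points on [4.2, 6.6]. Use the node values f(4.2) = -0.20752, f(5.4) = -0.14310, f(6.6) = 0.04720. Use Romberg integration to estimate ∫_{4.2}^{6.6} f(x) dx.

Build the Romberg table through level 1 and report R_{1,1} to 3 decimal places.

R_{0,0} (trapezoid, 1 panel, h=2.4000): -0.19238
R_{1,0} (trapezoid, 2 panels, h=1.2000): -0.26791
R_{1,1} = -0.26791 + (-0.26791 − (-0.19238))/3 = -0.29309

-0.293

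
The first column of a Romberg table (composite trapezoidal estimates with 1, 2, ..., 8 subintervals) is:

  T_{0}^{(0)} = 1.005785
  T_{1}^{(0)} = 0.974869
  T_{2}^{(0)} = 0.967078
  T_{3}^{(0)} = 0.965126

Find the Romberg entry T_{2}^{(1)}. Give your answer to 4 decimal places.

0.9645

Richardson extrapolation on the trapezoidal column (denominator 4−1=3):
T_{2}^{(1)} = (4·0.967078 − 0.974869) / 3 = 0.964481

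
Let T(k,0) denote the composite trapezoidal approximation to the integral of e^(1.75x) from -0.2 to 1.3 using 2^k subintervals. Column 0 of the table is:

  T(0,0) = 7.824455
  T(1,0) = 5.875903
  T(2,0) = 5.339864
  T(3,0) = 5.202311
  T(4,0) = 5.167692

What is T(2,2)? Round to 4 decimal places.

Richardson extrapolation on the trapezoidal column (denominator 4−1=3):
T(1,1) = (4·5.875903 − 7.824455) / 3 = 5.226386
T(2,1) = 5.339864 + (5.339864 − 5.875903)/3 = 5.161184
T(2,2) = 5.161184 + (5.161184 − 5.226386)/15 = 5.156837

5.1568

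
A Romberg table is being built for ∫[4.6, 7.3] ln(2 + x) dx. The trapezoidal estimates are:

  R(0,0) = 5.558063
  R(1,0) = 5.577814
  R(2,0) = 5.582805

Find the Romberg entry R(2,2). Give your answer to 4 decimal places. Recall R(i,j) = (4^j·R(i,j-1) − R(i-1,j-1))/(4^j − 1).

R(1,1) = (4·5.577814 − 5.558063) / 3 = 5.584398
R(2,1) = 5.582805 + (5.582805 − 5.577814)/3 = 5.584469
R(2,2) = 5.584469 + (5.584469 − 5.584398)/15 = 5.584474

5.5845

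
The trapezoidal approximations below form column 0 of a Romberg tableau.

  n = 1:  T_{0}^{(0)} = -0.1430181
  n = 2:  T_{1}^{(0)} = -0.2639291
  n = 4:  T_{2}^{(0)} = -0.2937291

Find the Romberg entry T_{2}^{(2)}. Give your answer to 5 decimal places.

-0.30362

Richardson extrapolation on the trapezoidal column (denominator 4−1=3):
T_{1}^{(1)} = -0.2639291 + (-0.2639291 − (-0.1430181))/3 = -0.3042328
T_{2}^{(1)} = (4·(-0.2937291) − (-0.2639291)) / 3 = -0.3036624
T_{2}^{(2)} = -0.3036624 + (-0.3036624 − (-0.3042328))/15 = -0.3036244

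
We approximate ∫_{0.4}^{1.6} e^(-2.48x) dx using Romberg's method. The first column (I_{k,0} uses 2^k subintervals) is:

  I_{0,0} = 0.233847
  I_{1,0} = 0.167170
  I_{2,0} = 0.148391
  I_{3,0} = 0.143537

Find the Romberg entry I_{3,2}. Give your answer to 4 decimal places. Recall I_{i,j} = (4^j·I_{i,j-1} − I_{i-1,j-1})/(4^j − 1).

0.1419

Richardson extrapolation on the trapezoidal column (denominator 4−1=3):
I_{2,1} = 0.148391 + (0.148391 − 0.167170)/3 = 0.142131
I_{3,1} = (4·0.143537 − 0.148391) / 3 = 0.141919
I_{3,2} = 0.141919 + (0.141919 − 0.142131)/15 = 0.141905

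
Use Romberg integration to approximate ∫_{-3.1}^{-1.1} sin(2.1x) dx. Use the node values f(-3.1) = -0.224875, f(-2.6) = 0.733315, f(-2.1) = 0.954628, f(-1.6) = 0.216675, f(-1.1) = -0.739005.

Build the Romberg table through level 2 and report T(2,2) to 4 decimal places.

0.7802

T(0,0) (trapezoid, 1 panel, h=2.0000): -0.963880
T(1,0) (trapezoid, 2 panels, h=1.0000): 0.472688
T(2,0) (trapezoid, 4 panels, h=0.5000): 0.711339
T(1,1) = 0.472688 + (0.472688 − (-0.963880))/3 = 0.951544
T(2,1) = 0.711339 + (0.711339 − 0.472688)/3 = 0.790889
T(2,2) = 0.790889 + (0.790889 − 0.951544)/15 = 0.780179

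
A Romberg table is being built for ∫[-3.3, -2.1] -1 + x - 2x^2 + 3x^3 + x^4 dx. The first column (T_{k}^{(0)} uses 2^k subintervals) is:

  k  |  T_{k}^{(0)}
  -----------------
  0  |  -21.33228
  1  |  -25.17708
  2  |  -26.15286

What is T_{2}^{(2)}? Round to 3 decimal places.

Richardson extrapolation on the trapezoidal column (denominator 4−1=3):
T_{1}^{(1)} = -25.17708 + (-25.17708 − (-21.33228))/3 = -26.45868
T_{2}^{(1)} = (4·(-26.15286) − (-25.17708)) / 3 = -26.47812
T_{2}^{(2)} = -26.47812 + (-26.47812 − (-26.45868))/15 = -26.47942

-26.479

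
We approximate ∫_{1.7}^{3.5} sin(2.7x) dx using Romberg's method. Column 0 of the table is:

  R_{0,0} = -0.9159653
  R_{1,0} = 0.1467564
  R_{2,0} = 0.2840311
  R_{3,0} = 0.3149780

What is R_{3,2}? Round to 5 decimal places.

0.32499

R_{2,1} = (4·0.2840311 − 0.1467564) / 3 = 0.3297893
R_{3,1} = 0.3149780 + (0.3149780 − 0.2840311)/3 = 0.3252936
R_{3,2} = (16·0.3252936 − 0.3297893) / 15 = 0.3249939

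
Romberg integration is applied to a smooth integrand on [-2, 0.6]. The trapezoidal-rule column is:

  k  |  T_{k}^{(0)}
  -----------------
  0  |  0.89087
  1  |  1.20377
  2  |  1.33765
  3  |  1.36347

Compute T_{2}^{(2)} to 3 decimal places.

1.387

T_{1}^{(1)} = (4·1.20377 − 0.89087) / 3 = 1.30807
T_{2}^{(1)} = 1.33765 + (1.33765 − 1.20377)/3 = 1.38228
T_{2}^{(2)} = 1.38228 + (1.38228 − 1.30807)/15 = 1.38723
(Column j=1 coincides with Simpson's rule on the same nodes.)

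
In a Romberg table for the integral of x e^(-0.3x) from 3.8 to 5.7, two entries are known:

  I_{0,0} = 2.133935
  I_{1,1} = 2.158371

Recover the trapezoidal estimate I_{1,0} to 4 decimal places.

2.1523

From I_{1,1} = (4·I_{1,0} − I_{0,0})/3, solve for I_{1,0}:
4·I_{1,0} = 3·2.158371 + 2.133935 = 8.609048
I_{1,0} = 2.152262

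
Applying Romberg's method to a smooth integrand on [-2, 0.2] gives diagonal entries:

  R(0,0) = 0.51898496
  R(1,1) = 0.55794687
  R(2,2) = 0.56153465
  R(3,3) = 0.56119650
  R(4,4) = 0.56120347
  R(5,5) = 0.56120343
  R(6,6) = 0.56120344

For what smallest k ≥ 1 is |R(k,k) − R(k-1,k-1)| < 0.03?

|R(1,1) − R(0,0)| = 0.03896191 ≥ 0.03
|R(2,2) − R(1,1)| = 0.00358778 < 0.03

k = 2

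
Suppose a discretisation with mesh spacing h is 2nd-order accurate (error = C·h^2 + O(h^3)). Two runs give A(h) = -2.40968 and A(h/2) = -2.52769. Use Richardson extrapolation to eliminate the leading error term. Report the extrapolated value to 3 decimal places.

-2.567

Extrapolated value = (4·A(h/2) − A(h)) / (4 − 1)
= (4·(-2.52769) − (-2.40968)) / 3
= -7.70108 / 3 = -2.56703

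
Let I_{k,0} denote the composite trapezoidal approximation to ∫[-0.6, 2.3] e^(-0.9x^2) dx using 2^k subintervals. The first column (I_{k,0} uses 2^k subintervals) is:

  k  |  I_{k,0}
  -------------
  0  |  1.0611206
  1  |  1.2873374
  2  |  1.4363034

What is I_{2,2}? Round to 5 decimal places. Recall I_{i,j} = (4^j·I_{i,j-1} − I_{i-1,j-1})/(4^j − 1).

I_{1,1} = (4·1.2873374 − 1.0611206) / 3 = 1.3627430
I_{2,1} = 1.4363034 + (1.4363034 − 1.2873374)/3 = 1.4859587
I_{2,2} = (16·1.4859587 − 1.3627430) / 15 = 1.4941731

1.49417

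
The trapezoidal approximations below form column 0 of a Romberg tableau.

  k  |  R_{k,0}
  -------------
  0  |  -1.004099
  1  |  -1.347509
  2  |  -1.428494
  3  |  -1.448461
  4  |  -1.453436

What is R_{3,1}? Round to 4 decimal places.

Richardson extrapolation on the trapezoidal column (denominator 4−1=3):
R_{3,1} = (4·(-1.448461) − (-1.428494)) / 3 = -1.455117

-1.4551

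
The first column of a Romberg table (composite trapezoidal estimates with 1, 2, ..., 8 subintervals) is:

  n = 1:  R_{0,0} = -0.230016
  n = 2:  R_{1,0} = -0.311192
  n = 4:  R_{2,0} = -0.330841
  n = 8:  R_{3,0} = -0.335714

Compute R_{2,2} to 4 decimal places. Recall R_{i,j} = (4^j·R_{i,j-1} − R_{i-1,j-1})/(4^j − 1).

-0.3373

Richardson extrapolation on the trapezoidal column (denominator 4−1=3):
R_{1,1} = (4·(-0.311192) − (-0.230016)) / 3 = -0.338251
R_{2,1} = (4·(-0.330841) − (-0.311192)) / 3 = -0.337391
R_{2,2} = -0.337391 + (-0.337391 − (-0.338251))/15 = -0.337334
(Column j=1 coincides with Simpson's rule on the same nodes.)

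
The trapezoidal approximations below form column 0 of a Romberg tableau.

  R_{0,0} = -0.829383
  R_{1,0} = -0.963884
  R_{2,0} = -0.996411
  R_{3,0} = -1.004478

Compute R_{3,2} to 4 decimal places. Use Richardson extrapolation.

-1.0072

Richardson extrapolation on the trapezoidal column (denominator 4−1=3):
R_{2,1} = (4·(-0.996411) − (-0.963884)) / 3 = -1.007253
R_{3,1} = (4·(-1.004478) − (-0.996411)) / 3 = -1.007167
R_{3,2} = -1.007167 + (-1.007167 − (-1.007253))/15 = -1.007161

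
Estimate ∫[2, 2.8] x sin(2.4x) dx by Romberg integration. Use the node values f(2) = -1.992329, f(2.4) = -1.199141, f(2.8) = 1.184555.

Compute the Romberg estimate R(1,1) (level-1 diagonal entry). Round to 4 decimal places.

-0.7472

R(0,0) (trapezoid, 1 panel, h=0.8000): -0.323110
R(1,0) (trapezoid, 2 panels, h=0.4000): -0.641211
R(1,1) = -0.641211 + (-0.641211 − (-0.323110))/3 = -0.747245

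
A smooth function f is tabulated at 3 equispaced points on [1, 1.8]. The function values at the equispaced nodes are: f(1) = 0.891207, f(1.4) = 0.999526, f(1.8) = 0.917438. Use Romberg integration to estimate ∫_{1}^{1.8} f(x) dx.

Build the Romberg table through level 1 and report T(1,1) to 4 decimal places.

0.7742

T(0,0) (trapezoid, 1 panel, h=0.8000): 0.723458
T(1,0) (trapezoid, 2 panels, h=0.4000): 0.761539
T(1,1) = 0.761539 + (0.761539 − 0.723458)/3 = 0.774233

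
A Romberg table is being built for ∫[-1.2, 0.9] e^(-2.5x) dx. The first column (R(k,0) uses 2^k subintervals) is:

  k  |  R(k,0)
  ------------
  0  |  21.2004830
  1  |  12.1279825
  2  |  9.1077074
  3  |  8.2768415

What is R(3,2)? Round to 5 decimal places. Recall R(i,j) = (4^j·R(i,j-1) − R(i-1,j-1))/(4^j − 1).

7.99315

Richardson extrapolation on the trapezoidal column (denominator 4−1=3):
R(2,1) = (4·9.1077074 − 12.1279825) / 3 = 8.1009490
R(3,1) = (4·8.2768415 − 9.1077074) / 3 = 7.9998862
R(3,2) = (16·7.9998862 − 8.1009490) / 15 = 7.9931487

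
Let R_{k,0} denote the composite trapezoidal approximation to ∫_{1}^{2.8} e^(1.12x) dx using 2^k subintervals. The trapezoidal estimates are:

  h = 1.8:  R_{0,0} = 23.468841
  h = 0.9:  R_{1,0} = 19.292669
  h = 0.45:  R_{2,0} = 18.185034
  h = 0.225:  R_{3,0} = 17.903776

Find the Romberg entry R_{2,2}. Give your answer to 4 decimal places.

Richardson extrapolation on the trapezoidal column (denominator 4−1=3):
R_{1,1} = 19.292669 + (19.292669 − 23.468841)/3 = 17.900612
R_{2,1} = (4·18.185034 − 19.292669) / 3 = 17.815822
R_{2,2} = 17.815822 + (17.815822 − 17.900612)/15 = 17.810169
(Column j=1 coincides with Simpson's rule on the same nodes.)

17.8102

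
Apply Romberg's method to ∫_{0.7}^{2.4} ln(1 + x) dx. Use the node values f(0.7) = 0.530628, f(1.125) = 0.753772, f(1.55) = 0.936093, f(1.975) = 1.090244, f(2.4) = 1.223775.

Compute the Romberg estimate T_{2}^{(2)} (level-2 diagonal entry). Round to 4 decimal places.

1.5588

T_{0}^{(0)} (trapezoid, 1 panel, h=1.7000): 1.491243
T_{1}^{(0)} (trapezoid, 2 panels, h=0.8500): 1.541300
T_{2}^{(0)} (trapezoid, 4 panels, h=0.4250): 1.554357
T_{1}^{(1)} = 1.541300 + (1.541300 − 1.491243)/3 = 1.557986
T_{2}^{(1)} = 1.554357 + (1.554357 − 1.541300)/3 = 1.558709
T_{2}^{(2)} = 1.558709 + (1.558709 − 1.557986)/15 = 1.558757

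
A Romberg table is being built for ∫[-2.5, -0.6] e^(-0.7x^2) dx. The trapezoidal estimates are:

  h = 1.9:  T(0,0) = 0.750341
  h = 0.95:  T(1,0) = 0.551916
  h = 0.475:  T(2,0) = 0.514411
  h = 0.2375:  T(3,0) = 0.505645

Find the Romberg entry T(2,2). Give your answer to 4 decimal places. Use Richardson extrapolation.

0.5030

T(1,1) = (4·0.551916 − 0.750341) / 3 = 0.485774
T(2,1) = 0.514411 + (0.514411 − 0.551916)/3 = 0.501909
T(2,2) = 0.501909 + (0.501909 − 0.485774)/15 = 0.502985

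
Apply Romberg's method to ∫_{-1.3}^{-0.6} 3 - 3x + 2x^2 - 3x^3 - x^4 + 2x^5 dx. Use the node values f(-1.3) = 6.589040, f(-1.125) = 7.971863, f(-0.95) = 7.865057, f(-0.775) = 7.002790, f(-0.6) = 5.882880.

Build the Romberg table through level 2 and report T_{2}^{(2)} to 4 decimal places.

T_{0}^{(0)} (trapezoid, 1 panel, h=0.7000): 4.365172
T_{1}^{(0)} (trapezoid, 2 panels, h=0.3500): 4.935356
T_{2}^{(0)} (trapezoid, 4 panels, h=0.1750): 5.088242
T_{1}^{(1)} = 4.935356 + (4.935356 − 4.365172)/3 = 5.125417
T_{2}^{(1)} = 5.088242 + (5.088242 − 4.935356)/3 = 5.139204
T_{2}^{(2)} = 5.139204 + (5.139204 − 5.125417)/15 = 5.140123

5.1401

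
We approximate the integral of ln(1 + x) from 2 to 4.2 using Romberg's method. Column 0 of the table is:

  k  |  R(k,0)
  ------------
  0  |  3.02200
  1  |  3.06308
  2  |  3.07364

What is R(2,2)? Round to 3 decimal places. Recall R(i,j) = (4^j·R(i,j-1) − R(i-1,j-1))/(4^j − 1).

3.077

R(1,1) = 3.06308 + (3.06308 − 3.02200)/3 = 3.07677
R(2,1) = (4·3.07364 − 3.06308) / 3 = 3.07716
R(2,2) = 3.07716 + (3.07716 − 3.07677)/15 = 3.07719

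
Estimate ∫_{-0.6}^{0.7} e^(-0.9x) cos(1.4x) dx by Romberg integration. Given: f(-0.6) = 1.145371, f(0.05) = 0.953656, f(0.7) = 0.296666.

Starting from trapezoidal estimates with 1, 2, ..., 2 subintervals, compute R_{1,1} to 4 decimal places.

R_{0,0} (trapezoid, 1 panel, h=1.3000): 0.937324
R_{1,0} (trapezoid, 2 panels, h=0.6500): 1.088538
R_{1,1} = 1.088538 + (1.088538 − 0.937324)/3 = 1.138943

1.1389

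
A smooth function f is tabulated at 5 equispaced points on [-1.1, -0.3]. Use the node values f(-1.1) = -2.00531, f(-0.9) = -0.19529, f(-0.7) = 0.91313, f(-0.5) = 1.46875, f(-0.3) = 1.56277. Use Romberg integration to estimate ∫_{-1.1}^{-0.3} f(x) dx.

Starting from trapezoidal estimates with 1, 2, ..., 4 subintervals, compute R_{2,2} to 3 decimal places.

0.432

R_{0,0} (trapezoid, 1 panel, h=0.8000): -0.17702
R_{1,0} (trapezoid, 2 panels, h=0.4000): 0.27674
R_{2,0} (trapezoid, 4 panels, h=0.2000): 0.39306
R_{1,1} = 0.27674 + (0.27674 − (-0.17702))/3 = 0.42799
R_{2,1} = 0.39306 + (0.39306 − 0.27674)/3 = 0.43183
R_{2,2} = 0.43183 + (0.43183 − 0.42799)/15 = 0.43209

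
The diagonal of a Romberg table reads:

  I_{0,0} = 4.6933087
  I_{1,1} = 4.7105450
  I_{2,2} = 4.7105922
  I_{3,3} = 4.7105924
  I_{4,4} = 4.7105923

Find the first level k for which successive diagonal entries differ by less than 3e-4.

k = 2

|I_{1,1} − I_{0,0}| = 0.0172363 ≥ 3e-4
|I_{2,2} − I_{1,1}| = 0.0000472 < 3e-4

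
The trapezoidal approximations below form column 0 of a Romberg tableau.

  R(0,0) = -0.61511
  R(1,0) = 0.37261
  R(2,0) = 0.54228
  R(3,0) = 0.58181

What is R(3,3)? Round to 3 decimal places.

0.595

Richardson extrapolation on the trapezoidal column (denominator 4−1=3):
R(1,1) = (4·0.37261 − (-0.61511)) / 3 = 0.70185
R(2,1) = (4·0.54228 − 0.37261) / 3 = 0.59884
R(3,1) = (4·0.58181 − 0.54228) / 3 = 0.59499
R(2,2) = 0.59884 + (0.59884 − 0.70185)/15 = 0.59197
R(3,2) = (16·0.59499 − 0.59884) / 15 = 0.59473
R(3,3) = (64·0.59473 − 0.59197) / 63 = 0.59477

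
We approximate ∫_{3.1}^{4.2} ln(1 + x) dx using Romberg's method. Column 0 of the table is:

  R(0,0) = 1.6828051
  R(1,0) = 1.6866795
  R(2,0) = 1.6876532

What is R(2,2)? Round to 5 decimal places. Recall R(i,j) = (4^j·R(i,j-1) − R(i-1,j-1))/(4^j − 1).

Richardson extrapolation on the trapezoidal column (denominator 4−1=3):
R(1,1) = (4·1.6866795 − 1.6828051) / 3 = 1.6879710
R(2,1) = 1.6876532 + (1.6876532 − 1.6866795)/3 = 1.6879778
R(2,2) = (16·1.6879778 − 1.6879710) / 15 = 1.6879783
(Column j=1 coincides with Simpson's rule on the same nodes.)

1.68798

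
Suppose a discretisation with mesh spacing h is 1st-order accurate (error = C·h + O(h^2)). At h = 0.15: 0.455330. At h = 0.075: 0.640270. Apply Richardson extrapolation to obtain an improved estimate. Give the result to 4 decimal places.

The leading error scales as h; refining by a factor of 2 reduces it by 2^1 = 2.
Extrapolated value = (2·A(h/2) − A(h)) / (2 − 1)
= (2·0.640270 − 0.455330) / 1
= 0.825210 / 1 = 0.825210

0.8252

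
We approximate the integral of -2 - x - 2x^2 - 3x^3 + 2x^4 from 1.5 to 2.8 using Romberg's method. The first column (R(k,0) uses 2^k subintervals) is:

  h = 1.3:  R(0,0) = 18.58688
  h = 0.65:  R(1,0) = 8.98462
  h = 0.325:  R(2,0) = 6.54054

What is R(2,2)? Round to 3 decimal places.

5.722

Richardson extrapolation on the trapezoidal column (denominator 4−1=3):
R(1,1) = 8.98462 + (8.98462 − 18.58688)/3 = 5.78387
R(2,1) = 6.54054 + (6.54054 − 8.98462)/3 = 5.72585
R(2,2) = 5.72585 + (5.72585 − 5.78387)/15 = 5.72198
(Column j=1 coincides with Simpson's rule on the same nodes.)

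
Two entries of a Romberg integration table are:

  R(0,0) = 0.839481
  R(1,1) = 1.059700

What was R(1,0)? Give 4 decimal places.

1.0046

From R(1,1) = (4·R(1,0) − R(0,0))/3, solve for R(1,0):
4·R(1,0) = 3·1.059700 + 0.839481 = 4.018581
R(1,0) = 1.004645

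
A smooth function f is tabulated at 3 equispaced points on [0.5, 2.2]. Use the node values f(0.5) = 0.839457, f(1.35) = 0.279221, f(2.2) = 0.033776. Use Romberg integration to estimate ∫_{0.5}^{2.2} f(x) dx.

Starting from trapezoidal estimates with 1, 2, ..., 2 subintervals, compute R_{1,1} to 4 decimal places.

0.5639

R_{0,0} (trapezoid, 1 panel, h=1.7000): 0.742248
R_{1,0} (trapezoid, 2 panels, h=0.8500): 0.608462
R_{1,1} = 0.608462 + (0.608462 − 0.742248)/3 = 0.563867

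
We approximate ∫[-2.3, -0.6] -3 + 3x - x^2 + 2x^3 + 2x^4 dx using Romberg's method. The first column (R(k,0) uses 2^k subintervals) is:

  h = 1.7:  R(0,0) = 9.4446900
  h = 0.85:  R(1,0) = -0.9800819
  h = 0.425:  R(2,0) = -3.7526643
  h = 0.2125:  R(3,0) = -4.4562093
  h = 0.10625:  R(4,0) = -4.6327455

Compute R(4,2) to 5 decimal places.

R(3,1) = -4.4562093 + (-4.4562093 − (-3.7526643))/3 = -4.6907243
R(4,1) = -4.6327455 + (-4.6327455 − (-4.4562093))/3 = -4.6915909
R(4,2) = -4.6915909 + (-4.6915909 − (-4.6907243))/15 = -4.6916487

-4.69165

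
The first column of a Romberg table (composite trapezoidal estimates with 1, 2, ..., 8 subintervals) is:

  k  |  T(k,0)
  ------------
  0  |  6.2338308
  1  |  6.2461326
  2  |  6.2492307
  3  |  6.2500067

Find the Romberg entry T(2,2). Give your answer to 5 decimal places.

6.25027

Richardson extrapolation on the trapezoidal column (denominator 4−1=3):
T(1,1) = 6.2461326 + (6.2461326 − 6.2338308)/3 = 6.2502332
T(2,1) = 6.2492307 + (6.2492307 − 6.2461326)/3 = 6.2502634
T(2,2) = 6.2502634 + (6.2502634 − 6.2502332)/15 = 6.2502654
(Column j=1 coincides with Simpson's rule on the same nodes.)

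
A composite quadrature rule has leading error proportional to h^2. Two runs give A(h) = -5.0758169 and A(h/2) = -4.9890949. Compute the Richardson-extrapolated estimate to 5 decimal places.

-4.96019

The leading error scales as h^2; refining by a factor of 2 reduces it by 2^2 = 4.
Extrapolated value = (4·A(h/2) − A(h)) / (4 − 1)
= (4·(-4.9890949) − (-5.0758169)) / 3
= -14.8805627 / 3 = -4.9601876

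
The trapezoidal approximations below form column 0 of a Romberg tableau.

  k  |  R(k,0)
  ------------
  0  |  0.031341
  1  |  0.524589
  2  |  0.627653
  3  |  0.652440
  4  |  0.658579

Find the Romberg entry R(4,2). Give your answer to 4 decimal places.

0.6606

R(3,1) = 0.652440 + (0.652440 − 0.627653)/3 = 0.660702
R(4,1) = 0.658579 + (0.658579 − 0.652440)/3 = 0.660625
R(4,2) = (16·0.660625 − 0.660702) / 15 = 0.660620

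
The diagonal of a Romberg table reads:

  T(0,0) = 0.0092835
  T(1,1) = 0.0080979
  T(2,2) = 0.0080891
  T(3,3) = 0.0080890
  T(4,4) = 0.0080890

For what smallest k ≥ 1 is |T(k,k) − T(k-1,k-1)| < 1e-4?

k = 2

|T(1,1) − T(0,0)| = 0.0011856 ≥ 1e-4
|T(2,2) − T(1,1)| = 0.0000088 < 1e-4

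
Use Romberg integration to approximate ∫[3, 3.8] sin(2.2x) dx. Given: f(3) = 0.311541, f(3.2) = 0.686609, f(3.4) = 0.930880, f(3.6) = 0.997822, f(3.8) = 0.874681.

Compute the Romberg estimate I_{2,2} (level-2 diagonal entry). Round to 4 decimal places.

0.6522

I_{0,0} (trapezoid, 1 panel, h=0.8000): 0.474489
I_{1,0} (trapezoid, 2 panels, h=0.4000): 0.609596
I_{2,0} (trapezoid, 4 panels, h=0.2000): 0.641684
I_{1,1} = 0.609596 + (0.609596 − 0.474489)/3 = 0.654632
I_{2,1} = 0.641684 + (0.641684 − 0.609596)/3 = 0.652380
I_{2,2} = 0.652380 + (0.652380 − 0.654632)/15 = 0.652230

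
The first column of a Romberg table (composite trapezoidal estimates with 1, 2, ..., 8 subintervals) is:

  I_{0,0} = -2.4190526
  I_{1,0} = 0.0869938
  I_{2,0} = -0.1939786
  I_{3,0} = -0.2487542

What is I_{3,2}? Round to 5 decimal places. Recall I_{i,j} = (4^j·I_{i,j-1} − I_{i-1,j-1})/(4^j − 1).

-0.26564

I_{2,1} = -0.1939786 + (-0.1939786 − 0.0869938)/3 = -0.2876361
I_{3,1} = -0.2487542 + (-0.2487542 − (-0.1939786))/3 = -0.2670127
I_{3,2} = (16·(-0.2670127) − (-0.2876361)) / 15 = -0.2656378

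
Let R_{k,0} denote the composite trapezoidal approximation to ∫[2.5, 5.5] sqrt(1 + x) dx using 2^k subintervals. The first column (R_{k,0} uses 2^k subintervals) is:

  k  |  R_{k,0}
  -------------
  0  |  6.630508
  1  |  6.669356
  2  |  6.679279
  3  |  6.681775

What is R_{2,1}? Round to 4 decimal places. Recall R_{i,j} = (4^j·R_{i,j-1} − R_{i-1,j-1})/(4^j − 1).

Richardson extrapolation on the trapezoidal column (denominator 4−1=3):
R_{2,1} = 6.679279 + (6.679279 − 6.669356)/3 = 6.682587

6.6826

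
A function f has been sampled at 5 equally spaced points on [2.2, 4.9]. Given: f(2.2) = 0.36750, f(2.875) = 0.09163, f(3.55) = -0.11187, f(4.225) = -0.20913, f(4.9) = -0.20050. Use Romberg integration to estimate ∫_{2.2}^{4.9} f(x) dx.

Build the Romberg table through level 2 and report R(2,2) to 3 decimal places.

-0.118

R(0,0) (trapezoid, 1 panel, h=2.7000): 0.22545
R(1,0) (trapezoid, 2 panels, h=1.3500): -0.03830
R(2,0) (trapezoid, 4 panels, h=0.6750): -0.09846
R(1,1) = -0.03830 + (-0.03830 − 0.22545)/3 = -0.12622
R(2,1) = -0.09846 + (-0.09846 − (-0.03830))/3 = -0.11851
R(2,2) = -0.11851 + (-0.11851 − (-0.12622))/15 = -0.11800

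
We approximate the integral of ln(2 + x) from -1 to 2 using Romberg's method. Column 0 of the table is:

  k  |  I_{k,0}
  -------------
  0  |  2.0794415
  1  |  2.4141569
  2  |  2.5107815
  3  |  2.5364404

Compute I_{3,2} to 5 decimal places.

2.54513

Richardson extrapolation on the trapezoidal column (denominator 4−1=3):
I_{2,1} = 2.5107815 + (2.5107815 − 2.4141569)/3 = 2.5429897
I_{3,1} = 2.5364404 + (2.5364404 − 2.5107815)/3 = 2.5449934
I_{3,2} = (16·2.5449934 − 2.5429897) / 15 = 2.5451270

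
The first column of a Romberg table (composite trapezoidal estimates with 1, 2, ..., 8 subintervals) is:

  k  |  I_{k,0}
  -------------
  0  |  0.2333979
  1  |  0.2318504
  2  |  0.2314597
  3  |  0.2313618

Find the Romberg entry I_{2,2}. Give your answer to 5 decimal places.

0.23133

I_{1,1} = 0.2318504 + (0.2318504 − 0.2333979)/3 = 0.2313346
I_{2,1} = 0.2314597 + (0.2314597 − 0.2318504)/3 = 0.2313295
I_{2,2} = (16·0.2313295 − 0.2313346) / 15 = 0.2313292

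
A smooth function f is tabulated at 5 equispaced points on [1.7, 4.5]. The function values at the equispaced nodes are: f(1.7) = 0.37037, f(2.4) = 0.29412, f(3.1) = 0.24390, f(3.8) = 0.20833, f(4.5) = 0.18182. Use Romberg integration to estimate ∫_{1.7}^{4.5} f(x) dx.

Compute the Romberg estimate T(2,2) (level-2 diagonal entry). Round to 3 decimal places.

0.712

T(0,0) (trapezoid, 1 panel, h=2.8000): 0.77307
T(1,0) (trapezoid, 2 panels, h=1.4000): 0.72799
T(2,0) (trapezoid, 4 panels, h=0.7000): 0.71571
T(1,1) = 0.72799 + (0.72799 − 0.77307)/3 = 0.71296
T(2,1) = 0.71571 + (0.71571 − 0.72799)/3 = 0.71162
T(2,2) = 0.71162 + (0.71162 − 0.71296)/15 = 0.71153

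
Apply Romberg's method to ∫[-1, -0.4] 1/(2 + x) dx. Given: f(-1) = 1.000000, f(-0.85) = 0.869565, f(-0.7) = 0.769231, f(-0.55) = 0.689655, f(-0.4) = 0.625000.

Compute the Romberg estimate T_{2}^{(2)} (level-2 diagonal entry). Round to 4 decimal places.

T_{0}^{(0)} (trapezoid, 1 panel, h=0.6000): 0.487500
T_{1}^{(0)} (trapezoid, 2 panels, h=0.3000): 0.474519
T_{2}^{(0)} (trapezoid, 4 panels, h=0.1500): 0.471143
T_{1}^{(1)} = 0.474519 + (0.474519 − 0.487500)/3 = 0.470192
T_{2}^{(1)} = 0.471143 + (0.471143 − 0.474519)/3 = 0.470018
T_{2}^{(2)} = 0.470018 + (0.470018 − 0.470192)/15 = 0.470006

0.4700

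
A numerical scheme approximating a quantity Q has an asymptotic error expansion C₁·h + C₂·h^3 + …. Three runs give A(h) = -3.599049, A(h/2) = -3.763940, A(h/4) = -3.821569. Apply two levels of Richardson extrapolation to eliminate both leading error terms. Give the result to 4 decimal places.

First eliminate the h term (factor 2^1 = 2):
  B₁ = (2·(-3.763940) − (-3.599049))/1 = -3.928831
  B₂ = (2·(-3.821569) − (-3.763940))/1 = -3.879198
Then eliminate the h^3 term (factor 2^3 = 8):
  (8·(-3.879198) − (-3.928831))/7 = -3.872108

-3.8721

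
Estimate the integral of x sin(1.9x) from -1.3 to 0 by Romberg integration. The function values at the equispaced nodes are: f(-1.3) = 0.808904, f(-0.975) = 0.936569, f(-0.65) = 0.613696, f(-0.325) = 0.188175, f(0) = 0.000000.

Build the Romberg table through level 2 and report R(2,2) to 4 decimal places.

0.7080

R(0,0) (trapezoid, 1 panel, h=1.3000): 0.525788
R(1,0) (trapezoid, 2 panels, h=0.6500): 0.661796
R(2,0) (trapezoid, 4 panels, h=0.3250): 0.696440
R(1,1) = 0.661796 + (0.661796 − 0.525788)/3 = 0.707132
R(2,1) = 0.696440 + (0.696440 − 0.661796)/3 = 0.707988
R(2,2) = 0.707988 + (0.707988 − 0.707132)/15 = 0.708045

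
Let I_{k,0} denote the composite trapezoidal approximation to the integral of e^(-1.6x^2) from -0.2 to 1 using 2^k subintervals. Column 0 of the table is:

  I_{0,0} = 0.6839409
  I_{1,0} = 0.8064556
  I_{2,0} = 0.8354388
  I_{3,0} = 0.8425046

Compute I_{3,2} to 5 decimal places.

Richardson extrapolation on the trapezoidal column (denominator 4−1=3):
I_{2,1} = (4·0.8354388 − 0.8064556) / 3 = 0.8450999
I_{3,1} = (4·0.8425046 − 0.8354388) / 3 = 0.8448599
I_{3,2} = (16·0.8448599 − 0.8450999) / 15 = 0.8448439

0.84484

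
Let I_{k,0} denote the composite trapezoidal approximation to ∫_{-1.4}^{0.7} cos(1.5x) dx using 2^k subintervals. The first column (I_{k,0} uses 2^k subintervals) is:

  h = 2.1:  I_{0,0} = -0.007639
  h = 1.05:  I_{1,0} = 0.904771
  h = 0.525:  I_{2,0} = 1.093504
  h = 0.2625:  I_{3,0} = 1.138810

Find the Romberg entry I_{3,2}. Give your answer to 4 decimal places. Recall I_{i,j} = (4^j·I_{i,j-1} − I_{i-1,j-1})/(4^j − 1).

1.1537

Richardson extrapolation on the trapezoidal column (denominator 4−1=3):
I_{2,1} = (4·1.093504 − 0.904771) / 3 = 1.156415
I_{3,1} = (4·1.138810 − 1.093504) / 3 = 1.153912
I_{3,2} = (16·1.153912 − 1.156415) / 15 = 1.153745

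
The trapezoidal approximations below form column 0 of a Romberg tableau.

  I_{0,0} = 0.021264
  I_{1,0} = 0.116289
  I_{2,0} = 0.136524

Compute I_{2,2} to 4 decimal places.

I_{1,1} = 0.116289 + (0.116289 − 0.021264)/3 = 0.147964
I_{2,1} = 0.136524 + (0.136524 − 0.116289)/3 = 0.143269
I_{2,2} = 0.143269 + (0.143269 − 0.147964)/15 = 0.142956

0.1430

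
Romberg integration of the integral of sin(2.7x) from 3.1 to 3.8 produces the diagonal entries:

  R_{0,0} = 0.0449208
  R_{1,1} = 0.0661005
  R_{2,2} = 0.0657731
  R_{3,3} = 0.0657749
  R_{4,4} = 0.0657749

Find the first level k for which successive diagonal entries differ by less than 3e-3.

k = 2

|R_{1,1} − R_{0,0}| = 0.0211797 ≥ 3e-3
|R_{2,2} − R_{1,1}| = 0.0003274 < 3e-3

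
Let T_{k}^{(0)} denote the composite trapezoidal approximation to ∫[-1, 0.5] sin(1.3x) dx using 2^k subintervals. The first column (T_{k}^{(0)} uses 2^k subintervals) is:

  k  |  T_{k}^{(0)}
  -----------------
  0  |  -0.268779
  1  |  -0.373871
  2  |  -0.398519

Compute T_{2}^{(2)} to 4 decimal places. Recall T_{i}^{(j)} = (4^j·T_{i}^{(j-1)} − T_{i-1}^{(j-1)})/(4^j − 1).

Richardson extrapolation on the trapezoidal column (denominator 4−1=3):
T_{1}^{(1)} = -0.373871 + (-0.373871 − (-0.268779))/3 = -0.408902
T_{2}^{(1)} = (4·(-0.398519) − (-0.373871)) / 3 = -0.406735
T_{2}^{(2)} = (16·(-0.406735) − (-0.408902)) / 15 = -0.406591

-0.4066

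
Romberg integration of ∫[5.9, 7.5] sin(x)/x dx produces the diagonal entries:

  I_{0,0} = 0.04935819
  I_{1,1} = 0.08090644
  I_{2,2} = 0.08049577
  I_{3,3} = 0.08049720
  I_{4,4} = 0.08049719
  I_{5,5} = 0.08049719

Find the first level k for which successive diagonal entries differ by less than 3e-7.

k = 4

|I_{1,1} − I_{0,0}| = 0.03154825 ≥ 3e-7
|I_{2,2} − I_{1,1}| = 0.00041067 ≥ 3e-7
|I_{3,3} − I_{2,2}| = 0.00000143 ≥ 3e-7
|I_{4,4} − I_{3,3}| = 0.00000001 < 3e-7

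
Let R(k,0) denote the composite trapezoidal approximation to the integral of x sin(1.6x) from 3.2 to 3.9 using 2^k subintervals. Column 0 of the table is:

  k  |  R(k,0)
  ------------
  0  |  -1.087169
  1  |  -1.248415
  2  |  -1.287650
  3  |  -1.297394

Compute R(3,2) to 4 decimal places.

-1.3006

Richardson extrapolation on the trapezoidal column (denominator 4−1=3):
R(2,1) = -1.287650 + (-1.287650 − (-1.248415))/3 = -1.300728
R(3,1) = -1.297394 + (-1.297394 − (-1.287650))/3 = -1.300642
R(3,2) = -1.300642 + (-1.300642 − (-1.300728))/15 = -1.300636
(Column j=1 coincides with Simpson's rule on the same nodes.)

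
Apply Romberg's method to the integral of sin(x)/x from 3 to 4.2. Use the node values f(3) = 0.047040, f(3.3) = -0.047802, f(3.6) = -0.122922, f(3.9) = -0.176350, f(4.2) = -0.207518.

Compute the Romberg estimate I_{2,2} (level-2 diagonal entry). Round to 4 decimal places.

-0.1303

I_{0,0} (trapezoid, 1 panel, h=1.2000): -0.096287
I_{1,0} (trapezoid, 2 panels, h=0.6000): -0.121897
I_{2,0} (trapezoid, 4 panels, h=0.3000): -0.128194
I_{1,1} = -0.121897 + (-0.121897 − (-0.096287))/3 = -0.130434
I_{2,1} = -0.128194 + (-0.128194 − (-0.121897))/3 = -0.130293
I_{2,2} = -0.130293 + (-0.130293 − (-0.130434))/15 = -0.130284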